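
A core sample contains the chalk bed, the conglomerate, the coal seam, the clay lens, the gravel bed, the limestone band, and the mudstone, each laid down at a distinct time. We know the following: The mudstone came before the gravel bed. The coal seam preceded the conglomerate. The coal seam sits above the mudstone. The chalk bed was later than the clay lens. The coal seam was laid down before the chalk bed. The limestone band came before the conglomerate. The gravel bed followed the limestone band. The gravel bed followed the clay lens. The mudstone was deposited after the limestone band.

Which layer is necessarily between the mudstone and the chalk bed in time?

the coal seam

Tracing the constraints gives the mudstone → the coal seam → the chalk bed, so the coal seam sits after the mudstone and before the chalk bed.
No other layer is forced both after the mudstone and before the chalk bed.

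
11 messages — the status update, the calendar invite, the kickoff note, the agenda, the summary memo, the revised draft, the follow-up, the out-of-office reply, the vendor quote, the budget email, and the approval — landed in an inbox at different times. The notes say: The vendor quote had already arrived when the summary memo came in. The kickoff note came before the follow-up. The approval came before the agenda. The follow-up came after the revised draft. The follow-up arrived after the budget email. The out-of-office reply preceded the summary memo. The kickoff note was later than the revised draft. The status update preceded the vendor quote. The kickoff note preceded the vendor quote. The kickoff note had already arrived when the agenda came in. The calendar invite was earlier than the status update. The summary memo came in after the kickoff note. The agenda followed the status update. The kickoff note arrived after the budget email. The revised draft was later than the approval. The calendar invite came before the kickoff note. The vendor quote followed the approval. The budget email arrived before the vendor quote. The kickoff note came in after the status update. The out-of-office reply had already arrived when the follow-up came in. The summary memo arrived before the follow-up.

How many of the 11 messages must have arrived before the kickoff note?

5

Directly stated before the kickoff note: the budget email, the calendar invite, the revised draft, and the status update.
The approval reaches the kickoff note via the approval → the revised draft → the kickoff note.
That's the approval, the budget email, the calendar invite, the revised draft, and the status update — 5 in all.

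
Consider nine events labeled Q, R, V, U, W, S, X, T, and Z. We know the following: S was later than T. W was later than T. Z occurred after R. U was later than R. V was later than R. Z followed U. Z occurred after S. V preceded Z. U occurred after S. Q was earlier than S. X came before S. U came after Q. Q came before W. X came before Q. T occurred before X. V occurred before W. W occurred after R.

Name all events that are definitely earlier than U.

Q, R, S, T, X

Directly stated before U: Q, R, and S.
T reaches U via T → S → U.
X reaches U via X → Q → U.
No chain forces V (or any of the others) ahead of U.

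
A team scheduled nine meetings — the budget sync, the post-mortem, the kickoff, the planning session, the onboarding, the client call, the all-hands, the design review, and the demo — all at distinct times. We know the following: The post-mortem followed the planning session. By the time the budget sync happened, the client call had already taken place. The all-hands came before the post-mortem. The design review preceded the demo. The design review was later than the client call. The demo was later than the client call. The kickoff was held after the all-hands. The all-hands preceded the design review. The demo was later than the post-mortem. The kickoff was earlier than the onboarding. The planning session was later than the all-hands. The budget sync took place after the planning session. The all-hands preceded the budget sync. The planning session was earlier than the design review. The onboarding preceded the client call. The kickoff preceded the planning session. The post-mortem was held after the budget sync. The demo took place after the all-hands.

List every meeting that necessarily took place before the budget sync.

the all-hands, the client call, the kickoff, the onboarding, the planning session

Directly stated before the budget sync: the all-hands, the client call, and the planning session.
The kickoff reaches the budget sync via the kickoff → the planning session → the budget sync.
The onboarding reaches the budget sync via the onboarding → the client call → the budget sync.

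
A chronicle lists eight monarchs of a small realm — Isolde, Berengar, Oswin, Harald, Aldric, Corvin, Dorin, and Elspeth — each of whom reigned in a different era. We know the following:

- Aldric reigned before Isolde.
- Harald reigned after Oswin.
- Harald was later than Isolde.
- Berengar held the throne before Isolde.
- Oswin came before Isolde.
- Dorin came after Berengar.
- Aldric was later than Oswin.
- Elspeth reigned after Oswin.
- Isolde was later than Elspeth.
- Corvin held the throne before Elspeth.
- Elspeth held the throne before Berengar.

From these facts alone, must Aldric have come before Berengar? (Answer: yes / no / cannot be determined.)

cannot be determined

No chain of stated constraints runs from Aldric to Berengar, and none runs from Berengar to Aldric either.
So the relative order of Aldric and Berengar is not fixed by the given facts.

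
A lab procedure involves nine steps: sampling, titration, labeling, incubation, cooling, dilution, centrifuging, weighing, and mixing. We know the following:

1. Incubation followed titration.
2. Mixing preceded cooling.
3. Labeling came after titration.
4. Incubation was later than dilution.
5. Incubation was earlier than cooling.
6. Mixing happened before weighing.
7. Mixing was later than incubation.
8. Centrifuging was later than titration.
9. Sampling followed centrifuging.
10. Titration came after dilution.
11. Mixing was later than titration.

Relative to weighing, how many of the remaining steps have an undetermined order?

Forced before weighing: dilution, incubation, mixing, and titration.
That leaves centrifuging, cooling, labeling, and sampling with no forced order relative to weighing — 4.

4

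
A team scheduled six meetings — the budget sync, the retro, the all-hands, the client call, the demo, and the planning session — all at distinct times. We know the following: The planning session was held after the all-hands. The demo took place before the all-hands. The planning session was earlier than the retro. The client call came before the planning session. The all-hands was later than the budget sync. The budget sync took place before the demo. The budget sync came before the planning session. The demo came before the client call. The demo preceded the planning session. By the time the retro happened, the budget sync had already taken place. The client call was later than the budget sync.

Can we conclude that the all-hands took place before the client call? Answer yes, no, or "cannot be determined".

No chain of stated constraints runs from the all-hands to the client call, and none runs from the client call to the all-hands either.
So the relative order of the all-hands and the client call is not fixed by the given facts.

cannot be determined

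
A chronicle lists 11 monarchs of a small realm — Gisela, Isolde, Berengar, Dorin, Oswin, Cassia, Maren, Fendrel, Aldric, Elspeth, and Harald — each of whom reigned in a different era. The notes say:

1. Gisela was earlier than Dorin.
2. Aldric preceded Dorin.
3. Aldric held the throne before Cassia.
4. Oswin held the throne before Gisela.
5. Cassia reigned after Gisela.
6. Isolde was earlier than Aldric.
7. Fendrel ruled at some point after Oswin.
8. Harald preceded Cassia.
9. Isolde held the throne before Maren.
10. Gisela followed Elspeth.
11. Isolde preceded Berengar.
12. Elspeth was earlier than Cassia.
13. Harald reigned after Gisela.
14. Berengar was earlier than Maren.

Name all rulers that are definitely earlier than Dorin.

Aldric, Elspeth, Gisela, Isolde, Oswin

Directly stated before Dorin: Aldric and Gisela.
Elspeth reaches Dorin via Elspeth → Gisela → Dorin.
Isolde reaches Dorin via Isolde → Aldric → Dorin.
Oswin reaches Dorin via Oswin → Gisela → Dorin.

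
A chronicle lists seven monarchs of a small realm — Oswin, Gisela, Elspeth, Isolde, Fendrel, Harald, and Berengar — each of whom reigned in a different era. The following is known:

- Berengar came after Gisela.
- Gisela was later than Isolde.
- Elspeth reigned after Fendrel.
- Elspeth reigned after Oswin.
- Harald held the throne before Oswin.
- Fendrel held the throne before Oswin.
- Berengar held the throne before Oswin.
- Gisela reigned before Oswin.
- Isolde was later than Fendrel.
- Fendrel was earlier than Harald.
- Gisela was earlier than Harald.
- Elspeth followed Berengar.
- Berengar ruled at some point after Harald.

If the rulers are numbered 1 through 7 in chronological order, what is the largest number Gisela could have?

Gisela must come before Berengar, Elspeth, Harald, and Oswin — 4 rulers forced after them.
Everything else can be placed before Gisela in some valid order, so Gisela can sit as late as position 7 − 4 = 3.

3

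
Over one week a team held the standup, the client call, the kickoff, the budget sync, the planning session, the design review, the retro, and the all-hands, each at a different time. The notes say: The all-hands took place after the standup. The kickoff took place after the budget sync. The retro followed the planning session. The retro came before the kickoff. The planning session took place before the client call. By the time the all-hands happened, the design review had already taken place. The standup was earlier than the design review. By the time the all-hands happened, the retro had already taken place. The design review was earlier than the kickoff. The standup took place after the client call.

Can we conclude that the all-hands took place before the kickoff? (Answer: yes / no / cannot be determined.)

cannot be determined

No chain of stated constraints runs from the all-hands to the kickoff, and none runs from the kickoff to the all-hands either.
So the relative order of the all-hands and the kickoff is not fixed by the given facts.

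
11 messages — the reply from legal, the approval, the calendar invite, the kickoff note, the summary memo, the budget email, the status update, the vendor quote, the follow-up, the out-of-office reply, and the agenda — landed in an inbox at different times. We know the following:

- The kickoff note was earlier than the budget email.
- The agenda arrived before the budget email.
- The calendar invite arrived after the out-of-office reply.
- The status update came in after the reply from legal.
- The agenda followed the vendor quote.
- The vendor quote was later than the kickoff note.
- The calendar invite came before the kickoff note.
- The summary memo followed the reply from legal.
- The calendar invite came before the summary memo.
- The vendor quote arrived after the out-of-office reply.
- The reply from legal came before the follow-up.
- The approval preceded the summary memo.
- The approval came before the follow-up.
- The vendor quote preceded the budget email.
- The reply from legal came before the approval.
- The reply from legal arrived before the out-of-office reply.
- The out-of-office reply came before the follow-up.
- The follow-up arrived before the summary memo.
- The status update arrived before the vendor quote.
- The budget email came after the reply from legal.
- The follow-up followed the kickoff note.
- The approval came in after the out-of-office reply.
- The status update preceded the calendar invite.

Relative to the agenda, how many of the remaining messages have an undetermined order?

Forced before the agenda: the calendar invite, the kickoff note, the out-of-office reply, the reply from legal, the status update, and the vendor quote; forced after the agenda: the budget email.
That leaves the approval, the follow-up, and the summary memo with no forced order relative to the agenda — 3.

3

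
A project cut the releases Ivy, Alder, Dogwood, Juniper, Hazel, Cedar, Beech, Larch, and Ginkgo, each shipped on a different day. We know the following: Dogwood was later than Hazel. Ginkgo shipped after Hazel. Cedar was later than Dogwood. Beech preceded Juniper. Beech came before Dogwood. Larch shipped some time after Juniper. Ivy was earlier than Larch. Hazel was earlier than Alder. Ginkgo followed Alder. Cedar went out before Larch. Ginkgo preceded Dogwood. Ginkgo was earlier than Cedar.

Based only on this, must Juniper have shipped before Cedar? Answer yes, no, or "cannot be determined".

cannot be determined

No chain of stated constraints runs from Juniper to Cedar, and none runs from Cedar to Juniper either.
So the relative order of Juniper and Cedar is not fixed by the given facts.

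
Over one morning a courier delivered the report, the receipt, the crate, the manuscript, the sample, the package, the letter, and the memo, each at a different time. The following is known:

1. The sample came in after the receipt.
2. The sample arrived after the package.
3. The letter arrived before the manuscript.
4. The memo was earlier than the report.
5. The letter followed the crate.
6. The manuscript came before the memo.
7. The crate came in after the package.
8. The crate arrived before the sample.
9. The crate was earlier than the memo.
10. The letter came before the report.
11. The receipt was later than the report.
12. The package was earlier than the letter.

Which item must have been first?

the package

The package has a chain of constraints placing it before every other item, so the package must be first.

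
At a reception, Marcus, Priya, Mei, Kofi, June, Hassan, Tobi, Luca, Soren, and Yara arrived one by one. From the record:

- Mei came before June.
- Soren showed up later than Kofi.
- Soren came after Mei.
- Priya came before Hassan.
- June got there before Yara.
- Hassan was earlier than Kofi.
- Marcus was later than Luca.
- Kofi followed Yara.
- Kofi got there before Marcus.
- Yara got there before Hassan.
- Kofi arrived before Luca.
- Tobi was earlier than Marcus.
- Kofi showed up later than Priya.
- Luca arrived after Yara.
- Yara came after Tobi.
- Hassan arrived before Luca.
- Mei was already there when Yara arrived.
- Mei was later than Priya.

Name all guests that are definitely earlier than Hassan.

Directly stated before Hassan: Priya and Yara.
June reaches Hassan via June → Yara → Hassan.
Mei reaches Hassan via Mei → Yara → Hassan.
Tobi reaches Hassan via Tobi → Yara → Hassan.

June, Mei, Priya, Tobi, Yara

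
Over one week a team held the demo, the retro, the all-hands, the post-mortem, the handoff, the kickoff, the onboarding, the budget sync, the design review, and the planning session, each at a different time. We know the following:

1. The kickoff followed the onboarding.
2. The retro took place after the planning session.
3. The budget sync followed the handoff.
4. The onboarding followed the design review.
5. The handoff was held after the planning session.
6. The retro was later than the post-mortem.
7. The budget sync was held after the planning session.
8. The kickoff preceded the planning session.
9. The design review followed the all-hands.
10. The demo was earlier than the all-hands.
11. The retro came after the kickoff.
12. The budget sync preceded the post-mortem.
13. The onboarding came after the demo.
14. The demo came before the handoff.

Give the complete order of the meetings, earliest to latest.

the demo, the all-hands, the design review, the onboarding, the kickoff, the planning session, the handoff, the budget sync, the post-mortem, the retro

The constraints fix every adjacent pair, so only one ordering works:
the demo → the all-hands → the design review → the onboarding → the kickoff → the planning session → the handoff → the budget sync → the post-mortem → the retro.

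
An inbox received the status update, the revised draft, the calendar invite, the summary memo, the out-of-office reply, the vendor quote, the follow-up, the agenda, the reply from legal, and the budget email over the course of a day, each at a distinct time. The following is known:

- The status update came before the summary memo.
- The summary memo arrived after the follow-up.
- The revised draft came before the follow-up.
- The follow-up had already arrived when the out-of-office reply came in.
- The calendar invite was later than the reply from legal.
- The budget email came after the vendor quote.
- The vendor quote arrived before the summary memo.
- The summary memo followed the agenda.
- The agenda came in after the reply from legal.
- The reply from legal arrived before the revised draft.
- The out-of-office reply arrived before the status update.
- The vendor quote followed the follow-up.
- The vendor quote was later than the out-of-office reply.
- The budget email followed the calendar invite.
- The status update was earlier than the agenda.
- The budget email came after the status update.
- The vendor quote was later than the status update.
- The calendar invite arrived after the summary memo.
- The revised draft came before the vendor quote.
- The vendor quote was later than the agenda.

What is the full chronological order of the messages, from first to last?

the reply from legal, the revised draft, the follow-up, the out-of-office reply, the status update, the agenda, the vendor quote, the summary memo, the calendar invite, the budget email

The constraints fix every adjacent pair, so only one ordering works:
the reply from legal → the revised draft → the follow-up → the out-of-office reply → the status update → the agenda → the vendor quote → the summary memo → the calendar invite → the budget email.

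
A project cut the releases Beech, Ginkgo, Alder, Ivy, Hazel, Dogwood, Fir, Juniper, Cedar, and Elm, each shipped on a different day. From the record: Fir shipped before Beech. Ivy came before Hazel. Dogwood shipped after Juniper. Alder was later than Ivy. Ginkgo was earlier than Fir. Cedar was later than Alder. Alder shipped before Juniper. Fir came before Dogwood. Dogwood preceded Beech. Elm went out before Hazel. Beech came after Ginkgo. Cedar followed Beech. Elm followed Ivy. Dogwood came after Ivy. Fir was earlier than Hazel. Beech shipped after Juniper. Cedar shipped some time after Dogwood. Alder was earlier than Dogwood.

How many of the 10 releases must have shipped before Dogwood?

Directly stated before Dogwood: Alder, Fir, Ivy, and Juniper.
Ginkgo reaches Dogwood via Ginkgo → Fir → Dogwood.
No chain forces Hazel (or any of the others) ahead of Dogwood.
That's Alder, Fir, Ginkgo, Ivy, and Juniper — 5 in all.

5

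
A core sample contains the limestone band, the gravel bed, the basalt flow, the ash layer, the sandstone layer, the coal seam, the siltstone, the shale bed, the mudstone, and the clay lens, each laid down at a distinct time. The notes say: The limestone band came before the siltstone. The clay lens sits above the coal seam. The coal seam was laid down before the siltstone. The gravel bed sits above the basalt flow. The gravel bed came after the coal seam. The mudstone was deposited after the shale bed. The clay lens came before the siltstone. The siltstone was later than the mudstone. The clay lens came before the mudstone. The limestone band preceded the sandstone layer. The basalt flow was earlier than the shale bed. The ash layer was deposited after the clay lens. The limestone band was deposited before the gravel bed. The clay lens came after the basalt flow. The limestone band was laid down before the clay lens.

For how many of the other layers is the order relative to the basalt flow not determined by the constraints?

Forced after the basalt flow: the ash layer, the clay lens, the gravel bed, the mudstone, the shale bed, and the siltstone.
That leaves the coal seam, the limestone band, and the sandstone layer with no forced order relative to the basalt flow — 3.

3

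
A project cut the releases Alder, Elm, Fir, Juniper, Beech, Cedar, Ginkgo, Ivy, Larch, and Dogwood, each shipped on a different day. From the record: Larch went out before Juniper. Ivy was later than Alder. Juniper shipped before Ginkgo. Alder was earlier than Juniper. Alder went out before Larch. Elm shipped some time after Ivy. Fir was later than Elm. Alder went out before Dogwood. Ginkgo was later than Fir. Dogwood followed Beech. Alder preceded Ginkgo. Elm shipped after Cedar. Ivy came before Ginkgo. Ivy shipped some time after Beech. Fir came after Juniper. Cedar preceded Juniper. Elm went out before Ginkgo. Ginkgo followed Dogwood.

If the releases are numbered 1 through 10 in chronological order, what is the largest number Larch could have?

Larch must come before Fir, Ginkgo, and Juniper — 3 releases forced after it.
Everything else can be placed before Larch in some valid order, so Larch can sit as late as position 10 − 3 = 7.

7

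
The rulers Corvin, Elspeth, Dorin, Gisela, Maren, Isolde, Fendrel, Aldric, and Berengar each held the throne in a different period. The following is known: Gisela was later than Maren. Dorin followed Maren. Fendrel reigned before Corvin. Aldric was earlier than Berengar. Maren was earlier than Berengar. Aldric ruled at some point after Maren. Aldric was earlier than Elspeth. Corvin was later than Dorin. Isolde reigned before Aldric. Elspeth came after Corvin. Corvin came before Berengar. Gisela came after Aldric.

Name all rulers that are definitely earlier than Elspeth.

Directly stated before Elspeth: Aldric and Corvin.
Dorin reaches Elspeth via Dorin → Corvin → Elspeth.
Fendrel reaches Elspeth via Fendrel → Corvin → Elspeth.
Isolde reaches Elspeth via Isolde → Aldric → Elspeth.
Likewise Maren reaches Elspeth by chaining the stated constraints.
No chain forces Berengar (or any of the others) ahead of Elspeth.

Aldric, Corvin, Dorin, Fendrel, Isolde, Maren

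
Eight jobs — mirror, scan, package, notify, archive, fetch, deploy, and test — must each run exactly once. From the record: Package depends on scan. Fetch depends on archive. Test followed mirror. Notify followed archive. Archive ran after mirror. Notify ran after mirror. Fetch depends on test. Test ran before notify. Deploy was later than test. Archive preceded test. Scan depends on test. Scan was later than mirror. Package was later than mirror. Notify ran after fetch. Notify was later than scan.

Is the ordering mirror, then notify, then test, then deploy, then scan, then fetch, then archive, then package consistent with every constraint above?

The constraints require scan before notify, but in the proposed sequence notify appears ahead of scan. That one violation is enough.

no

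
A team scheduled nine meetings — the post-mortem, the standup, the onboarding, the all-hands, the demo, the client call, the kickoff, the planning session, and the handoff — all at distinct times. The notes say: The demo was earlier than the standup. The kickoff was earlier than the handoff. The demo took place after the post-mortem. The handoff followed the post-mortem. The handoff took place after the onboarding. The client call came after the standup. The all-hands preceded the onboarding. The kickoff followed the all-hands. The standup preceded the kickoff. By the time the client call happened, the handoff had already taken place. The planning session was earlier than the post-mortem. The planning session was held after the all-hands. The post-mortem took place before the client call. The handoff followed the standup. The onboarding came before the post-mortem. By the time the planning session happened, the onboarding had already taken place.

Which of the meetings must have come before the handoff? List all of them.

the all-hands, the demo, the kickoff, the onboarding, the planning session, the post-mortem, the standup

Directly stated before the handoff: the kickoff, the onboarding, the post-mortem, and the standup.
The all-hands reaches the handoff via the all-hands → the onboarding → the handoff.
The demo reaches the handoff via the demo → the standup → the handoff.
The planning session reaches the handoff via the planning session → the post-mortem → the handoff.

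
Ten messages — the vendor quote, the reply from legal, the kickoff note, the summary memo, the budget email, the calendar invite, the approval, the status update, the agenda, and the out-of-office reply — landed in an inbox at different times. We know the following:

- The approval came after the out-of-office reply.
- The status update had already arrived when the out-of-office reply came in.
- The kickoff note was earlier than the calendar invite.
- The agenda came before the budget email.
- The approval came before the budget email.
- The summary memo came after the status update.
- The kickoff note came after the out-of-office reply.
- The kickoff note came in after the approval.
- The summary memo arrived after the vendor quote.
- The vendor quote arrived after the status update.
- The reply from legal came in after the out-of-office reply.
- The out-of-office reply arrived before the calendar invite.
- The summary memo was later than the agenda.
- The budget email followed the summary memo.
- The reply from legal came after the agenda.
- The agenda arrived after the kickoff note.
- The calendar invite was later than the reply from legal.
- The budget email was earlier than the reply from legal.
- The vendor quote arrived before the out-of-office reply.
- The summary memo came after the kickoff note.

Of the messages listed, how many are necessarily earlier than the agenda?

5

Directly stated before the agenda: the kickoff note.
The approval reaches the agenda via the approval → the kickoff note → the agenda.
The out-of-office reply reaches the agenda via the out-of-office reply → the kickoff note → the agenda.
The status update reaches the agenda via the status update → the out-of-office reply → the kickoff note → the agenda.
Likewise the vendor quote reaches the agenda by chaining the stated constraints.
No chain forces the summary memo (or any of the others) ahead of the agenda.
That's the approval, the kickoff note, the out-of-office reply, the status update, and the vendor quote — 5 in all.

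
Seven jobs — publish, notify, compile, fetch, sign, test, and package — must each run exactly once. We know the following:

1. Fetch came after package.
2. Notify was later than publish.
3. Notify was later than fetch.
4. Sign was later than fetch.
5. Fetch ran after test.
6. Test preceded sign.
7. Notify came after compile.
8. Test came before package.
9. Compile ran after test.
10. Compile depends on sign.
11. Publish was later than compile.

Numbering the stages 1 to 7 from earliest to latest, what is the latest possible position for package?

2

Package must come before compile, fetch, notify, publish, and sign — 5 stages forced after it.
Everything else can be placed before package in some valid order, so package can sit as late as position 7 − 5 = 2.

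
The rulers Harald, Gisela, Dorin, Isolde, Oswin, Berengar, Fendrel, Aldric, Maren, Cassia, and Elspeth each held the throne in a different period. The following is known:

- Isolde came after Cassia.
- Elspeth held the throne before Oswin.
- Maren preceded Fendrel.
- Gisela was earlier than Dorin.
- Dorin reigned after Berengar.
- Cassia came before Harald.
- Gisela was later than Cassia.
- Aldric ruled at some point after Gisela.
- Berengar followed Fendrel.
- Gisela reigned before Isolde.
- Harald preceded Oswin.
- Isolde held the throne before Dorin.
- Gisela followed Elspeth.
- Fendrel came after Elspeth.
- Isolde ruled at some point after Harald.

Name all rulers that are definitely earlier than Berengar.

Elspeth, Fendrel, Maren

Directly stated before Berengar: Fendrel.
Elspeth reaches Berengar via Elspeth → Fendrel → Berengar.
Maren reaches Berengar via Maren → Fendrel → Berengar.
No chain forces Oswin (or any of the others) ahead of Berengar.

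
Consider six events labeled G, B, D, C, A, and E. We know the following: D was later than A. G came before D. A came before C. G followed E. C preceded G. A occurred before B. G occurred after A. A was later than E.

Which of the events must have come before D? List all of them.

Directly stated before D: A and G.
C reaches D via C → G → D.
E reaches D via E → G → D.

A, C, E, G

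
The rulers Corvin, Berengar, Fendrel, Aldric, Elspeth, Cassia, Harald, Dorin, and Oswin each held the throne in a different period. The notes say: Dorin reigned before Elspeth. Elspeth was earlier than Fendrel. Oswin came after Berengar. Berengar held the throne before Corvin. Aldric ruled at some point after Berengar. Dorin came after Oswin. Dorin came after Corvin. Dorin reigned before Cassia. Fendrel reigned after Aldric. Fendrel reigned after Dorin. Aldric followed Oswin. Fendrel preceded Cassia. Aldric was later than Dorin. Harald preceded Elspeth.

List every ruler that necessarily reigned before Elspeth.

Directly stated before Elspeth: Dorin and Harald.
Berengar reaches Elspeth via Berengar → Oswin → Dorin → Elspeth.
Corvin reaches Elspeth via Corvin → Dorin → Elspeth.
Oswin reaches Elspeth via Oswin → Dorin → Elspeth.
No chain forces Aldric (or any of the others) ahead of Elspeth.

Berengar, Corvin, Dorin, Harald, Oswin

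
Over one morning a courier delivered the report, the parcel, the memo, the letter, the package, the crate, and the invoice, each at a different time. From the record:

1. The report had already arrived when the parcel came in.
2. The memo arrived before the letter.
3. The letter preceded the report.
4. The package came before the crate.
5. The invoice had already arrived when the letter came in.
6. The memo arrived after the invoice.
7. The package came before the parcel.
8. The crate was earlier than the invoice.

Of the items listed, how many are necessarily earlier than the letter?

4

Directly stated before the letter: the invoice and the memo.
The crate reaches the letter via the crate → the invoice → the letter.
The package reaches the letter via the package → the crate → the invoice → the letter.
That's the crate, the invoice, the memo, and the package — 4 in all.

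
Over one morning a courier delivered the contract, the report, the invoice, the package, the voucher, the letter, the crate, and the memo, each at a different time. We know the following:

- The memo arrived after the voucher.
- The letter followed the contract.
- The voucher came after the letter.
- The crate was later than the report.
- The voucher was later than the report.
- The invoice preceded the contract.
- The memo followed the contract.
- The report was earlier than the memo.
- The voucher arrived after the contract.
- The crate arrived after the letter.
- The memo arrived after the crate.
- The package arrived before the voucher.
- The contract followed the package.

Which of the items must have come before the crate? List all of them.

Directly stated before the crate: the letter and the report.
The contract reaches the crate via the contract → the letter → the crate.
The invoice reaches the crate via the invoice → the contract → the letter → the crate.
The package reaches the crate via the package → the contract → the letter → the crate.
No chain forces the voucher (or any of the others) ahead of the crate.

the contract, the invoice, the letter, the package, the report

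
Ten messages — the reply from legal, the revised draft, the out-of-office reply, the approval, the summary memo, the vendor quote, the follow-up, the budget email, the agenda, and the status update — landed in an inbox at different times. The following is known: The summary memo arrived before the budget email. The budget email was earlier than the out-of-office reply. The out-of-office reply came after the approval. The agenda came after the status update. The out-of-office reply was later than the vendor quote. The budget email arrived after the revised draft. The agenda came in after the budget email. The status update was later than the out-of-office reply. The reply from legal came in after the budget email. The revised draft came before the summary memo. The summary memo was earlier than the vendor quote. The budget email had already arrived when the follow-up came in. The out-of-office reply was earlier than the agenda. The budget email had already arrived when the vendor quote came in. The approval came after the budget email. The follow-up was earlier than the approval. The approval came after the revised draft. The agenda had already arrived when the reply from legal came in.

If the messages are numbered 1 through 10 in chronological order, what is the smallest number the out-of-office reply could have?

7

The approval, the budget email, the follow-up, the revised draft, the summary memo, and the vendor quote must all come before the out-of-office reply — 6 forced predecessors.
Nothing else is forced ahead of the out-of-office reply, so its earliest slot is position 6 + 1 = 7.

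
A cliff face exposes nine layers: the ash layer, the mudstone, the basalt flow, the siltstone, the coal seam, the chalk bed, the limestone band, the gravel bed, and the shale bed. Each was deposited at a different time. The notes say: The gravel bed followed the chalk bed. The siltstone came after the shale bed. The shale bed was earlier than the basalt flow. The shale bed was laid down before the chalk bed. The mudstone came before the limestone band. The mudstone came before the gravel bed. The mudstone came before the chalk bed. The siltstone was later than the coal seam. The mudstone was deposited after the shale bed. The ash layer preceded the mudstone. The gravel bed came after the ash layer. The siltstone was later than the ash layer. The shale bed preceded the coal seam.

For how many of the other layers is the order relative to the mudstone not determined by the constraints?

3

Forced before the mudstone: the ash layer and the shale bed; forced after the mudstone: the chalk bed, the gravel bed, and the limestone band.
That leaves the basalt flow, the coal seam, and the siltstone with no forced order relative to the mudstone — 3.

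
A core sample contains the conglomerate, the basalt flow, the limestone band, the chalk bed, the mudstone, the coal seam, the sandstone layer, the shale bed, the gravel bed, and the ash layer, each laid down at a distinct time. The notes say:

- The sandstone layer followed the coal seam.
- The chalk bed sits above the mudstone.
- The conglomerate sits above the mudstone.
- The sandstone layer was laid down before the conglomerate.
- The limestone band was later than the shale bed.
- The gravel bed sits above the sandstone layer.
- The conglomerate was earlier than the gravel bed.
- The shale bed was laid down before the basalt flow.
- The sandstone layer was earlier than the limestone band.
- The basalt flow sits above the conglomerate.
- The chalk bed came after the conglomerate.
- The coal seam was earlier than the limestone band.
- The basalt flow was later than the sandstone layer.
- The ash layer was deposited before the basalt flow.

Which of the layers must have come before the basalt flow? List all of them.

the ash layer, the coal seam, the conglomerate, the mudstone, the sandstone layer, the shale bed

Directly stated before the basalt flow: the ash layer, the conglomerate, the sandstone layer, and the shale bed.
The coal seam reaches the basalt flow via the coal seam → the sandstone layer → the basalt flow.
The mudstone reaches the basalt flow via the mudstone → the conglomerate → the basalt flow.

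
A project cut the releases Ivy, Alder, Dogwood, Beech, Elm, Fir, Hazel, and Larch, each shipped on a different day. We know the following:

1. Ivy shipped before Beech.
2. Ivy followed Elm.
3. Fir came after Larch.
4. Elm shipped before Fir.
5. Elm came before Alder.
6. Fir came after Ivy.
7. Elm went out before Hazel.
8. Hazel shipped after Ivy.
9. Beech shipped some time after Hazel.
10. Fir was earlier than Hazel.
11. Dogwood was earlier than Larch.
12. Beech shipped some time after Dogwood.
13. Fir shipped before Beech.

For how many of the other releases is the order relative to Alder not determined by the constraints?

6

Forced before Alder: Elm.
That leaves Beech, Dogwood, Fir, Hazel, Ivy, and Larch with no forced order relative to Alder — 6.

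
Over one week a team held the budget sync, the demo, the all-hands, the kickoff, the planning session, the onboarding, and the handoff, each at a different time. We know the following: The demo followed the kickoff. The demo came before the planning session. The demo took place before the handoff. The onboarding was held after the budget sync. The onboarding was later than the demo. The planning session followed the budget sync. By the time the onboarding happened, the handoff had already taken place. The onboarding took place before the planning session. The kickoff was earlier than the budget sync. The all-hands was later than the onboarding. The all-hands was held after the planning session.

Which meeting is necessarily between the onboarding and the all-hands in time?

the planning session

Tracing the constraints gives the onboarding → the planning session → the all-hands, so the planning session sits after the onboarding and before the all-hands.
No other meeting is forced both after the onboarding and before the all-hands.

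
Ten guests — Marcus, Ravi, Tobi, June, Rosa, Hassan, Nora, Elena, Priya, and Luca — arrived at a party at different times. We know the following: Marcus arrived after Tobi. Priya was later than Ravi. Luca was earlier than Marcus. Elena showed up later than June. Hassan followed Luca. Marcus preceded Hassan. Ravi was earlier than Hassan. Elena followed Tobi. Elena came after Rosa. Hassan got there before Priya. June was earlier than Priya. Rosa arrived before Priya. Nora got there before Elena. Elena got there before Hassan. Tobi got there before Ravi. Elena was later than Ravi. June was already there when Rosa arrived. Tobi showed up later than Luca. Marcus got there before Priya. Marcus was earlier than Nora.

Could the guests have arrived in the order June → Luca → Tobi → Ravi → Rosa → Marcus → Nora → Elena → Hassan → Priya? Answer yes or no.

Check each stated constraint against the proposed order — e.g. Luca is ahead of Hassan; June is ahead of Priya. Every pair is in the required order; nothing is violated.

yes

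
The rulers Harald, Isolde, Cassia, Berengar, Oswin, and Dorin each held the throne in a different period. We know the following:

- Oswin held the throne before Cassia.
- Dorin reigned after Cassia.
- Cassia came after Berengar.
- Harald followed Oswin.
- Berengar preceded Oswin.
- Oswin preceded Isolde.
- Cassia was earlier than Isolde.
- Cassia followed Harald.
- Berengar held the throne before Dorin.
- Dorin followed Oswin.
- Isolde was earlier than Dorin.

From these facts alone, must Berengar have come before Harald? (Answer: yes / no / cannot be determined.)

yes

Chain the constraints: Berengar → Oswin → Harald. Each link is directly stated, so Berengar comes before Harald.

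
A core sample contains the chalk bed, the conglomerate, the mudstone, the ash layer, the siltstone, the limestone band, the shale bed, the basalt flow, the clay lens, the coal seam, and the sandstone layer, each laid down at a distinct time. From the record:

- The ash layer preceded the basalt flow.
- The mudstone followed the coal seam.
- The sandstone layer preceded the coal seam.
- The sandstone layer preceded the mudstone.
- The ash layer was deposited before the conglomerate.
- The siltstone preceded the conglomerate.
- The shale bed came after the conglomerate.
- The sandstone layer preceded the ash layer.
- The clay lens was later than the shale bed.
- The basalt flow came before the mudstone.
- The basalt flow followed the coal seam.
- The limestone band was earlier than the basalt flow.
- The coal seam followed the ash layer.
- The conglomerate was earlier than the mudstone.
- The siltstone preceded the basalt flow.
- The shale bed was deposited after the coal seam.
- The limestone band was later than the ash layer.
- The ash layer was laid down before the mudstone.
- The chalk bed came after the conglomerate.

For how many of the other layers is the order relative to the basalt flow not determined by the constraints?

Forced before the basalt flow: the ash layer, the coal seam, the limestone band, the sandstone layer, and the siltstone; forced after the basalt flow: the mudstone.
That leaves the chalk bed, the clay lens, the conglomerate, and the shale bed with no forced order relative to the basalt flow — 4.

4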